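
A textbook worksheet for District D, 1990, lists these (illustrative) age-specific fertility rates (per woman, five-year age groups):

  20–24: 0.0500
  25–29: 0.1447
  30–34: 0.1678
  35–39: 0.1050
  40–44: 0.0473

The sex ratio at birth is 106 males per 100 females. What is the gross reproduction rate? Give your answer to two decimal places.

Proportion female at birth = 100 / (100 + 106) = 0.48544.
Sum of ASFRs = 0.0500 + 0.1447 + 0.1678 + 0.1050 + 0.0473 = 0.5148
TFR = 5 × 0.5148 = 2.574
GRR = 0.48544 × 2.574 = 1.24952

1.25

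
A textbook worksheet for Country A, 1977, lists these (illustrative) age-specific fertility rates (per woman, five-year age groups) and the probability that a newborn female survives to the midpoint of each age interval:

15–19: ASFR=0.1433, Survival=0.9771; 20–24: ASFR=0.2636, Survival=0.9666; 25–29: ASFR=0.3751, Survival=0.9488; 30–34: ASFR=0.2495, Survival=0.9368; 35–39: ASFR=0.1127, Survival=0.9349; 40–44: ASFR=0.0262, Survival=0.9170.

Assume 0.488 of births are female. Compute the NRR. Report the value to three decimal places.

Proportion female at birth = 0.488.
Weighting each age-specific rate by interval width and survival:
  15–19: 5 × 0.1433 × 0.9771 = 0.70009
  20–24: 5 × 0.2636 × 0.9666 = 1.27398
  25–29: 5 × 0.3751 × 0.9488 = 1.77947
  30–34: 5 × 0.2495 × 0.9368 = 1.16866
  35–39: 5 × 0.1127 × 0.9349 = 0.52682
  40–44: 5 × 0.0262 × 0.9170 = 0.12013
Sum = 5.56915
NRR = 0.488 × 5.56915 = 2.71775
NRR > 1, so each generation more than replaces itself.

2.718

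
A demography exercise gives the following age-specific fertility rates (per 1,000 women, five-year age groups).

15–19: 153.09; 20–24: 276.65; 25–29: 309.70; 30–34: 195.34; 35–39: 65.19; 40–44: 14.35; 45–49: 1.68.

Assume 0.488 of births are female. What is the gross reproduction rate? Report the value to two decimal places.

2.48

Proportion female at birth = 0.488.
Sum of ASFRs = 153.09 + 276.65 + 309.70 + 195.34 + 65.19 + 14.35 + 1.68 = 1016.00
TFR = 5 × 1016.00 / 1000 = 5.08
GRR = 0.488 × 5.08 = 2.47904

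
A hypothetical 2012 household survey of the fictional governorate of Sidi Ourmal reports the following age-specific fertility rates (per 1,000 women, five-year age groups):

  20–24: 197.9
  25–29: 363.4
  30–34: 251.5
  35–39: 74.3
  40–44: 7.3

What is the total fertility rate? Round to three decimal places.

Sum of ASFRs = 197.9 + 363.4 + 251.5 + 74.3 + 7.3 = 894.4
TFR = 5 × 894.4 / 1000 = 4.472

4.472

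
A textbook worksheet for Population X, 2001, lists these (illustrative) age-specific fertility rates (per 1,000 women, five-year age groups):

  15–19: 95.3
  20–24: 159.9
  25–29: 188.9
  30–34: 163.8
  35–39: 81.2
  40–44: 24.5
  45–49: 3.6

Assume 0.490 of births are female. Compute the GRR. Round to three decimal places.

Proportion female at birth = 0.490.
Sum of ASFRs = 95.3 + 159.9 + 188.9 + 163.8 + 81.2 + 24.5 + 3.6 = 717.2
TFR = 5 × 717.2 / 1000 = 3.586
GRR = 0.490 × 3.586 = 1.75714

1.757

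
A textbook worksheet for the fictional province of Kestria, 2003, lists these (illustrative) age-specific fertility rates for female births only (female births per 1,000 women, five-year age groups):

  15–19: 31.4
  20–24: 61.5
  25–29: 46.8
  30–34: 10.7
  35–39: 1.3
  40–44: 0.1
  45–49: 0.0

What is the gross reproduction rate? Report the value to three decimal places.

Sum of female ASFRs = 31.4 + 61.5 + 46.8 + 10.7 + 1.3 + 0.1 + 0.0 = 151.8
GRR = 5 × 151.8 / 1000 = 0.759

0.759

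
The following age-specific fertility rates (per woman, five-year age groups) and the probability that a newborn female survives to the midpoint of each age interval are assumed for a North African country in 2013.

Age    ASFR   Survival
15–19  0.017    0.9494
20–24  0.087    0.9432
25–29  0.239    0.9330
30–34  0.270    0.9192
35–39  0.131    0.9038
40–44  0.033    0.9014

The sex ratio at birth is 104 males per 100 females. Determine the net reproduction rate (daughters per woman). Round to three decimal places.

1.759

Proportion female at birth = 100 / (100 + 104) = 0.49020.
Each age group contributes 5 × ASFR × survival:
  15–19: 5 × 0.017 × 0.9494 = 0.08070
  20–24: 5 × 0.087 × 0.9432 = 0.41029
  25–29: 5 × 0.239 × 0.9330 = 1.11494
  30–34: 5 × 0.270 × 0.9192 = 1.24092
  35–39: 5 × 0.131 × 0.9038 = 0.59199
  40–44: 5 × 0.033 × 0.9014 = 0.14873
Sum = 3.58757
NRR = 0.49020 × 3.58757 = 1.75863
An NRR exceeding 1 indicates intrinsic growth under these rates.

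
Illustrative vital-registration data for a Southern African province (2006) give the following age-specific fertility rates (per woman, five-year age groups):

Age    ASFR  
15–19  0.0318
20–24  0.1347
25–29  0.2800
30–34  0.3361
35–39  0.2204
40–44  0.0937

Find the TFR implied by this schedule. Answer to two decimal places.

Sum of ASFRs = 0.0318 + 0.1347 + 0.2800 + 0.3361 + 0.2204 + 0.0937 = 1.0967
TFR = 5 × 1.0967 = 5.4835

5.48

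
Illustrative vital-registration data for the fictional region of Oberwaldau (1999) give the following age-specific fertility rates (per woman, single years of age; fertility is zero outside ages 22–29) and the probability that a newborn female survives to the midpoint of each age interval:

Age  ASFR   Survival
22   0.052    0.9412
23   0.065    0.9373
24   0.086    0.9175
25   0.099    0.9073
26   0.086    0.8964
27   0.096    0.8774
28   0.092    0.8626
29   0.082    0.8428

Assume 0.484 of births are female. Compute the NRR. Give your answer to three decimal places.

Proportion female at birth = 0.484.
Survival-weighted fertility by age (1·fₓ·Sₓ):
  22: 1 × 0.052 × 0.9412 = 0.04894
  23: 1 × 0.065 × 0.9373 = 0.06092
  24: 1 × 0.086 × 0.9175 = 0.07891
  25: 1 × 0.099 × 0.9073 = 0.08982
  26: 1 × 0.086 × 0.8964 = 0.07709
  27: 1 × 0.096 × 0.8774 = 0.08423
  28: 1 × 0.092 × 0.8626 = 0.07936
  29: 1 × 0.082 × 0.8428 = 0.06911
Sum = 0.58838
NRR = 0.484 × 0.58838 = 0.28478
With NRR below 1 the population is below replacement fertility.

0.285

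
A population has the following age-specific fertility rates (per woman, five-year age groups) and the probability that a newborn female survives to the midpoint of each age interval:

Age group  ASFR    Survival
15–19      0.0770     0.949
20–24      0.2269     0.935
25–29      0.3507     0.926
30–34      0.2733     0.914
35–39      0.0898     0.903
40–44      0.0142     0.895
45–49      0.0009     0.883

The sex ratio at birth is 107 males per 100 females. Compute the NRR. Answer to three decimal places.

Proportion female at birth = 100 / (100 + 107) = 0.48309.
Survival-weighted fertility by age (5·fₓ·Sₓ):
  15–19: 5 × 0.0770 × 0.949 = 0.36537
  20–24: 5 × 0.2269 × 0.935 = 1.06076
  25–29: 5 × 0.3507 × 0.926 = 1.62374
  30–34: 5 × 0.2733 × 0.914 = 1.24898
  35–39: 5 × 0.0898 × 0.903 = 0.40545
  40–44: 5 × 0.0142 × 0.895 = 0.06355
  45–49: 5 × 0.0009 × 0.883 = 0.00397
Sum = 4.77182
NRR = 0.48309 × 4.77182 = 2.30522
With NRR above 1 the population is above replacement fertility.

2.305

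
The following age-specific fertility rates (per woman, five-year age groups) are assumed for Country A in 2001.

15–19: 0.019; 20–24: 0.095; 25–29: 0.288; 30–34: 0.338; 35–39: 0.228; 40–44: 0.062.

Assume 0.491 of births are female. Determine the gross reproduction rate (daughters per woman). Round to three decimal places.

2.529

Proportion female at birth = 0.491.
Sum of ASFRs = 0.019 + 0.095 + 0.288 + 0.338 + 0.228 + 0.062 = 1.030
TFR = 5 × 1.030 = 5.15
GRR = 0.491 × 5.15 = 2.52865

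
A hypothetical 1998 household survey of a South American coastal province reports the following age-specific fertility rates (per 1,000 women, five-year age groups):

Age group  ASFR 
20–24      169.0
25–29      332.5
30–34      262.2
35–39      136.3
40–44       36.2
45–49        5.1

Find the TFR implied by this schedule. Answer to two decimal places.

Sum of ASFRs = 169.0 + 332.5 + 262.2 + 136.3 + 36.2 + 5.1 = 941.3
TFR = 5 × 941.3 / 1000 = 4.7065

4.71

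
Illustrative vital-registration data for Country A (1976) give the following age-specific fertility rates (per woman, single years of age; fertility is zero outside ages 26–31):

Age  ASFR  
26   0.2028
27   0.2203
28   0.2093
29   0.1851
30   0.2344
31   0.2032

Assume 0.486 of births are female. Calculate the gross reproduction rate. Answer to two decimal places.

Proportion female at birth = 0.486.
Sum of ASFRs = 0.2028 + 0.2203 + 0.2093 + 0.1851 + 0.2344 + 0.2032 = 1.2551
TFR = 1.2551
GRR = 0.486 × 1.2551 = 0.60998

0.61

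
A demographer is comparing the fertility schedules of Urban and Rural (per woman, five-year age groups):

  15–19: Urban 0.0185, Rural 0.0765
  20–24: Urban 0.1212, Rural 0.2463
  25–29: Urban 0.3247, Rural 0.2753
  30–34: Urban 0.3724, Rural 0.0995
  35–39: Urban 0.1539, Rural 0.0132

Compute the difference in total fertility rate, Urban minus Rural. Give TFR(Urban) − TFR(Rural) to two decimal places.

Urban:
  Sum of ASFRs = 0.0185 + 0.1212 + 0.3247 + 0.3724 + 0.1539 = 0.9907
  TFR = 5 × 0.9907 = 4.9535
Rural:
  Sum of ASFRs = 0.0765 + 0.2463 + 0.2753 + 0.0995 + 0.0132 = 0.7108
  TFR = 5 × 0.7108 = 3.554
Difference = 4.9535 − 3.554 = 1.3995

1.40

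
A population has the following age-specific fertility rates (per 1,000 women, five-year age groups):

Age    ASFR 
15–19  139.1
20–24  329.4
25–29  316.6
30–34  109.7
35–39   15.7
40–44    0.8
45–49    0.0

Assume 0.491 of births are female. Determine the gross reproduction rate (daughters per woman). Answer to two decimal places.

2.24

Proportion female at birth = 0.491.
Sum of ASFRs = 139.1 + 329.4 + 316.6 + 109.7 + 15.7 + 0.8 + 0.0 = 911.3
TFR = 5 × 911.3 / 1000 = 4.5565
GRR = 0.491 × 4.5565 = 2.23724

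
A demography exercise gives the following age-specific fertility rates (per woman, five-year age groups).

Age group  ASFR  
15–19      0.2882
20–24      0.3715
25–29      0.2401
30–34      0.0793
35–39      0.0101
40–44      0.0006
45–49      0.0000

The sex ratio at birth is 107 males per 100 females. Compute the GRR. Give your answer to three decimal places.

Proportion female at birth = 100 / (100 + 107) = 0.48309.
Sum of ASFRs = 0.2882 + 0.3715 + 0.2401 + 0.0793 + 0.0101 + 0.0006 + 0.0000 = 0.9898
TFR = 5 × 0.9898 = 4.949
GRR = 0.48309 × 4.949 = 2.39081

2.391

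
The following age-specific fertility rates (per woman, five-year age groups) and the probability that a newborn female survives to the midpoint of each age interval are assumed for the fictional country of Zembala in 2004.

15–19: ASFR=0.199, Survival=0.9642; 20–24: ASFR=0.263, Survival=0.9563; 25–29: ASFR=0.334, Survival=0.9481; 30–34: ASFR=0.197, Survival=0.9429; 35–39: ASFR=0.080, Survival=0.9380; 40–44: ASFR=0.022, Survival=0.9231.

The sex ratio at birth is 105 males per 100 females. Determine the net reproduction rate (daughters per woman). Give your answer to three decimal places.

2.539

Proportion female at birth = 100 / (100 + 105) = 0.48780.
Per-age-group product (5 × ASFR × survival probability):
  15–19: 5 × 0.199 × 0.9642 = 0.95938
  20–24: 5 × 0.263 × 0.9563 = 1.25753
  25–29: 5 × 0.334 × 0.9481 = 1.58333
  30–34: 5 × 0.197 × 0.9429 = 0.92876
  35–39: 5 × 0.080 × 0.9380 = 0.37520
  40–44: 5 × 0.022 × 0.9231 = 0.10154
Sum = 5.20574
NRR = 0.48780 × 5.20574 = 2.53936
With NRR above 1 the population is above replacement fertility.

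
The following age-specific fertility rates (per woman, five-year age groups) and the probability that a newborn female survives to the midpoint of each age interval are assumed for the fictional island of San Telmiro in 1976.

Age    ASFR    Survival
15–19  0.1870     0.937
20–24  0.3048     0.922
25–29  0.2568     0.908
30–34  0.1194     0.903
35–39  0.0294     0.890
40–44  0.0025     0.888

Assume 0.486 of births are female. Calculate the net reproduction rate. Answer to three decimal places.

2.006

Proportion female at birth = 0.486.
Per-age-group product (5 × ASFR × survival probability):
  15–19: 5 × 0.1870 × 0.937 = 0.87610
  20–24: 5 × 0.3048 × 0.922 = 1.40513
  25–29: 5 × 0.2568 × 0.908 = 1.16587
  30–34: 5 × 0.1194 × 0.903 = 0.53909
  35–39: 5 × 0.0294 × 0.890 = 0.13083
  40–44: 5 × 0.0025 × 0.888 = 0.01110
Sum = 4.12812
NRR = 0.486 × 4.12812 = 2.00627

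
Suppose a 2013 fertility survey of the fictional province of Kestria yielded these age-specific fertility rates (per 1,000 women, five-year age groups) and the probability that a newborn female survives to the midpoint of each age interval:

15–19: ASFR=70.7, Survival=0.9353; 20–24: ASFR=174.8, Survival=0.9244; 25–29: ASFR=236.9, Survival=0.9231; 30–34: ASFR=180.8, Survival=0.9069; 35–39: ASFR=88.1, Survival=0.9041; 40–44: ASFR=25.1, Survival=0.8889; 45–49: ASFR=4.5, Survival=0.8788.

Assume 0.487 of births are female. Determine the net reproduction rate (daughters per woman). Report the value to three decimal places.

1.744

Proportion female at birth = 0.487.
Each age group contributes 5 × ASFR × survival:
  15–19: 5 × 70.7/1000 × 0.9353 = 0.33063
  20–24: 5 × 174.8/1000 × 0.9244 = 0.80793
  25–29: 5 × 236.9/1000 × 0.9231 = 1.09341
  30–34: 5 × 180.8/1000 × 0.9069 = 0.81984
  35–39: 5 × 88.1/1000 × 0.9041 = 0.39826
  40–44: 5 × 25.1/1000 × 0.8889 = 0.11156
  45–49: 5 × 4.5/1000 × 0.8788 = 0.01977
Sum = 3.58140
NRR = 0.487 × 3.58140 = 1.74414
NRR > 1, so each generation more than replaces itself.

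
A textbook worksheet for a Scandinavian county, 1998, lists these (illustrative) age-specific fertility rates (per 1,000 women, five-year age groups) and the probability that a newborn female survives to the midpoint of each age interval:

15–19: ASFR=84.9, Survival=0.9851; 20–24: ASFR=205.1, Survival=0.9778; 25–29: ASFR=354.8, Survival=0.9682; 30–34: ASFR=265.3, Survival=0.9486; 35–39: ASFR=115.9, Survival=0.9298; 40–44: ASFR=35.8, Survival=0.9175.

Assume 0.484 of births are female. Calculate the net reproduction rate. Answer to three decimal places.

2.468

Proportion female at birth = 0.484.
Each age group contributes 5 × ASFR × survival:
  15–19: 5 × 84.9/1000 × 0.9851 = 0.41817
  20–24: 5 × 205.1/1000 × 0.9778 = 1.00273
  25–29: 5 × 354.8/1000 × 0.9682 = 1.71759
  30–34: 5 × 265.3/1000 × 0.9486 = 1.25832
  35–39: 5 × 115.9/1000 × 0.9298 = 0.53882
  40–44: 5 × 35.8/1000 × 0.9175 = 0.16423
Sum = 5.09986
NRR = 0.484 × 5.09986 = 2.46833
An NRR exceeding 1 indicates intrinsic growth under these rates.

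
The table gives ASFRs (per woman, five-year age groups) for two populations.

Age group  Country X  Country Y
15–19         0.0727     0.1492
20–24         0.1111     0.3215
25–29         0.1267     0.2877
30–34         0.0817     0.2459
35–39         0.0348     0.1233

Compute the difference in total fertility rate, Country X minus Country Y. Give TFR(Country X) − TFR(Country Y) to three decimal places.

-3.503

Country X:
  Sum of ASFRs = 0.0727 + 0.1111 + 0.1267 + 0.0817 + 0.0348 = 0.4270
  TFR = 5 × 0.4270 = 2.135
Country Y:
  Sum of ASFRs = 0.1492 + 0.3215 + 0.2877 + 0.2459 + 0.1233 = 1.1276
  TFR = 5 × 1.1276 = 5.638
Difference = 2.135 − 5.638 = -3.503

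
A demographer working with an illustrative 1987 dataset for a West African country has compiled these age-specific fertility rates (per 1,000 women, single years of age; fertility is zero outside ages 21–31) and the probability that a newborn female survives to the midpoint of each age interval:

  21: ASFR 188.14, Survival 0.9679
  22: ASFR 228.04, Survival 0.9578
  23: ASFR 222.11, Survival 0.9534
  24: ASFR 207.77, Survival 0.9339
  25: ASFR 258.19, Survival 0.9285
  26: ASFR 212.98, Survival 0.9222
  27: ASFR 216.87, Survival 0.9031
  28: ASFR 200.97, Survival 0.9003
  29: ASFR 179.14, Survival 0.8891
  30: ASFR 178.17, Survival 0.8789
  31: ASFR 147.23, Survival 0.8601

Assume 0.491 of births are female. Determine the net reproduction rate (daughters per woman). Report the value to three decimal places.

Proportion female at birth = 0.491.
Each age group contributes 1 × ASFR × survival:
  21: 1 × 188.14/1000 × 0.9679 = 0.18210
  22: 1 × 228.04/1000 × 0.9578 = 0.21842
  23: 1 × 222.11/1000 × 0.9534 = 0.21176
  24: 1 × 207.77/1000 × 0.9339 = 0.19404
  25: 1 × 258.19/1000 × 0.9285 = 0.23973
  26: 1 × 212.98/1000 × 0.9222 = 0.19641
  27: 1 × 216.87/1000 × 0.9031 = 0.19586
  28: 1 × 200.97/1000 × 0.9003 = 0.18093
  29: 1 × 179.14/1000 × 0.8891 = 0.15927
  30: 1 × 178.17/1000 × 0.8789 = 0.15659
  31: 1 × 147.23/1000 × 0.8601 = 0.12663
Sum = 2.06174
NRR = 0.491 × 2.06174 = 1.01231
An NRR exceeding 1 indicates intrinsic growth under these rates.

1.012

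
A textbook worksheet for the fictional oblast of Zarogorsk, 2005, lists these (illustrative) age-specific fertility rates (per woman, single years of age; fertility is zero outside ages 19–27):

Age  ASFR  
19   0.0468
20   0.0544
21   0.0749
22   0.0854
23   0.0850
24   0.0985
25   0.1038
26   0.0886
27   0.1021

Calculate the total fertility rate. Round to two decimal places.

0.74

Sum of ASFRs = 0.0468 + 0.0544 + 0.0749 + 0.0854 + 0.0850 + 0.0985 + 0.1038 + 0.0886 + 0.1021 = 0.7395
TFR = 0.7395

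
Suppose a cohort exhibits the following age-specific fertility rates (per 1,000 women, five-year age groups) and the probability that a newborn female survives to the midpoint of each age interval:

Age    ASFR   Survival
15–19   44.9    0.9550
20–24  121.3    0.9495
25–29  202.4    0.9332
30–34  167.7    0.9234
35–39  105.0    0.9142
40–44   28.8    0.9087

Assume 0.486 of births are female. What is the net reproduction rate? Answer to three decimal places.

Proportion female at birth = 0.486.
Per-age-group product (5 × ASFR × survival probability):
  15–19: 5 × 44.9/1000 × 0.9550 = 0.21440
  20–24: 5 × 121.3/1000 × 0.9495 = 0.57587
  25–29: 5 × 202.4/1000 × 0.9332 = 0.94440
  30–34: 5 × 167.7/1000 × 0.9234 = 0.77427
  35–39: 5 × 105.0/1000 × 0.9142 = 0.47996
  40–44: 5 × 28.8/1000 × 0.9087 = 0.13085
Sum = 3.11975
NRR = 0.486 × 3.11975 = 1.51620

1.516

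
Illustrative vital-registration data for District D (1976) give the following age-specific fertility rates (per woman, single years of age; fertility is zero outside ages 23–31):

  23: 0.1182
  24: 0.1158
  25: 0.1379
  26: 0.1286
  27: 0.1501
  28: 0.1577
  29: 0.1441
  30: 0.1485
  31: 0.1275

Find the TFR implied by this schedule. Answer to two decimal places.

1.23

Sum of ASFRs = 0.1182 + 0.1158 + 0.1379 + 0.1286 + 0.1501 + 0.1577 + 0.1441 + 0.1485 + 0.1275 = 1.2284
TFR = 1.2284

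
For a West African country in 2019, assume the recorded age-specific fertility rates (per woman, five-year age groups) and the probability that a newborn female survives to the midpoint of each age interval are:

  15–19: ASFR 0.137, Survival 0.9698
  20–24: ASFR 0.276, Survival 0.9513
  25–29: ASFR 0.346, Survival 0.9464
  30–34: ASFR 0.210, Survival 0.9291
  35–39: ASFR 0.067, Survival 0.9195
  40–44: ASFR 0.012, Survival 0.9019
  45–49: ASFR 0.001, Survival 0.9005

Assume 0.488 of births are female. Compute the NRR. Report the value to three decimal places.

Proportion female at birth = 0.488.
Per-age-group product (5 × ASFR × survival probability):
  15–19: 5 × 0.137 × 0.9698 = 0.66431
  20–24: 5 × 0.276 × 0.9513 = 1.31279
  25–29: 5 × 0.346 × 0.9464 = 1.63727
  30–34: 5 × 0.210 × 0.9291 = 0.97556
  35–39: 5 × 0.067 × 0.9195 = 0.30803
  40–44: 5 × 0.012 × 0.9019 = 0.05411
  45–49: 5 × 0.001 × 0.9005 = 0.00450
Sum = 4.95657
NRR = 0.488 × 4.95657 = 2.41881
An NRR exceeding 1 indicates intrinsic growth under these rates.

2.419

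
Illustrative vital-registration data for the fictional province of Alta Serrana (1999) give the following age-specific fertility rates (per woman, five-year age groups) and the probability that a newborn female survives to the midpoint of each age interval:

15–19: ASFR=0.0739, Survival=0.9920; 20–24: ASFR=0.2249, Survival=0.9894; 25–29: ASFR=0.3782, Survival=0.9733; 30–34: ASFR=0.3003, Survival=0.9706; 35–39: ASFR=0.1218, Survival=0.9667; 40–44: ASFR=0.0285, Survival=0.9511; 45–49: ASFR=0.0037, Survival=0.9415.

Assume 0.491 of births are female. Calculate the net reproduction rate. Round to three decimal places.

2.710

Proportion female at birth = 0.491.
Per-age-group product (5 × ASFR × survival probability):
  15–19: 5 × 0.0739 × 0.9920 = 0.36654
  20–24: 5 × 0.2249 × 0.9894 = 1.11258
  25–29: 5 × 0.3782 × 0.9733 = 1.84051
  30–34: 5 × 0.3003 × 0.9706 = 1.45736
  35–39: 5 × 0.1218 × 0.9667 = 0.58872
  40–44: 5 × 0.0285 × 0.9511 = 0.13553
  45–49: 5 × 0.0037 × 0.9415 = 0.01742
Sum = 5.51866
NRR = 0.491 × 5.51866 = 2.70966
With NRR above 1 the population is above replacement fertility.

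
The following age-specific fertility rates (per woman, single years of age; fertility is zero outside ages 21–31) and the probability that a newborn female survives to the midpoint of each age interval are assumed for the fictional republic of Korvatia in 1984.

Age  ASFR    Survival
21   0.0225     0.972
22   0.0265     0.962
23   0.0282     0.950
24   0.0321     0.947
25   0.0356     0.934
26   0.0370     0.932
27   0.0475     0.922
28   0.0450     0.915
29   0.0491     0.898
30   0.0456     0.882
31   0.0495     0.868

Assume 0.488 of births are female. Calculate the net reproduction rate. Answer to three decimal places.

Proportion female at birth = 0.488.
Per-age-group product (1 × ASFR × survival probability):
  21: 1 × 0.0225 × 0.972 = 0.02187
  22: 1 × 0.0265 × 0.962 = 0.02549
  23: 1 × 0.0282 × 0.950 = 0.02679
  24: 1 × 0.0321 × 0.947 = 0.03040
  25: 1 × 0.0356 × 0.934 = 0.03325
  26: 1 × 0.0370 × 0.932 = 0.03448
  27: 1 × 0.0475 × 0.922 = 0.04380
  28: 1 × 0.0450 × 0.915 = 0.04118
  29: 1 × 0.0491 × 0.898 = 0.04409
  30: 1 × 0.0456 × 0.882 = 0.04022
  31: 1 × 0.0495 × 0.868 = 0.04297
Sum = 0.38454
NRR = 0.488 × 0.38454 = 0.18766

0.188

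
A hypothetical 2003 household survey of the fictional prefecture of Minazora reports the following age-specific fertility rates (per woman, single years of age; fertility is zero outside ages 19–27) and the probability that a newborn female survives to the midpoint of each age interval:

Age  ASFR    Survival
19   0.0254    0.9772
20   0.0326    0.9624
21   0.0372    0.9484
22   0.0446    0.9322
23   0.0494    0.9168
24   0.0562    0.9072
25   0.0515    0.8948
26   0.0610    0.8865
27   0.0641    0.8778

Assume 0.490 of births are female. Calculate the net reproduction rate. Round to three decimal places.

Proportion female at birth = 0.490.
Each age group contributes 1 × ASFR × survival:
  19: 1 × 0.0254 × 0.9772 = 0.02482
  20: 1 × 0.0326 × 0.9624 = 0.03137
  21: 1 × 0.0372 × 0.9484 = 0.03528
  22: 1 × 0.0446 × 0.9322 = 0.04158
  23: 1 × 0.0494 × 0.9168 = 0.04529
  24: 1 × 0.0562 × 0.9072 = 0.05098
  25: 1 × 0.0515 × 0.8948 = 0.04608
  26: 1 × 0.0610 × 0.8865 = 0.05408
  27: 1 × 0.0641 × 0.8778 = 0.05627
Sum = 0.38575
NRR = 0.490 × 0.38575 = 0.18902

0.189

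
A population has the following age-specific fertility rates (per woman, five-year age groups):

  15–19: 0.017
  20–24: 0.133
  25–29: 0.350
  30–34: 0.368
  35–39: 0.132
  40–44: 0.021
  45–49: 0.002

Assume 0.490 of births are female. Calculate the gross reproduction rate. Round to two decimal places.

2.51

Proportion female at birth = 0.490.
Sum of ASFRs = 0.017 + 0.133 + 0.350 + 0.368 + 0.132 + 0.021 + 0.002 = 1.023
TFR = 5 × 1.023 = 5.115
GRR = 0.490 × 5.115 = 2.50635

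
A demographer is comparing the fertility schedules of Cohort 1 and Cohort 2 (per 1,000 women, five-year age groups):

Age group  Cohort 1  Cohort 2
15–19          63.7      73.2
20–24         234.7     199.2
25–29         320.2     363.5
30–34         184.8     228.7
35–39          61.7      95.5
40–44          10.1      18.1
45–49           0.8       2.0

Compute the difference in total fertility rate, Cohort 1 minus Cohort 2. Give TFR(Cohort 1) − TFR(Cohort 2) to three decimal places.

-0.521

Cohort 1:
  Sum of ASFRs = 63.7 + 234.7 + 320.2 + 184.8 + 61.7 + 10.1 + 0.8 = 876.0
  TFR = 5 × 876.0 / 1000 = 4.38
Cohort 2:
  Sum of ASFRs = 73.2 + 199.2 + 363.5 + 228.7 + 95.5 + 18.1 + 2.0 = 980.2
  TFR = 5 × 980.2 / 1000 = 4.901
Difference = 4.38 − 4.901 = -0.521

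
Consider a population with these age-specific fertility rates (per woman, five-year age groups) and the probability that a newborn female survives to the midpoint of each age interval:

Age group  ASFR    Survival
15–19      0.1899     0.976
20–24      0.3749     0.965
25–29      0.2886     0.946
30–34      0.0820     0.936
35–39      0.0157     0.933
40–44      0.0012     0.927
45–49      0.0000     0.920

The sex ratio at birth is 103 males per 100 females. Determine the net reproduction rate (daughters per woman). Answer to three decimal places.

2.248

Proportion female at birth = 100 / (100 + 103) = 0.49261.
Weighting each age-specific rate by interval width and survival:
  15–19: 5 × 0.1899 × 0.976 = 0.92671
  20–24: 5 × 0.3749 × 0.965 = 1.80889
  25–29: 5 × 0.2886 × 0.946 = 1.36508
  30–34: 5 × 0.0820 × 0.936 = 0.38376
  35–39: 5 × 0.0157 × 0.933 = 0.07324
  40–44: 5 × 0.0012 × 0.927 = 0.00556
  45–49: 5 × 0.0000 × 0.920 = 0.00000
Sum = 4.56324
NRR = 0.49261 × 4.56324 = 2.24790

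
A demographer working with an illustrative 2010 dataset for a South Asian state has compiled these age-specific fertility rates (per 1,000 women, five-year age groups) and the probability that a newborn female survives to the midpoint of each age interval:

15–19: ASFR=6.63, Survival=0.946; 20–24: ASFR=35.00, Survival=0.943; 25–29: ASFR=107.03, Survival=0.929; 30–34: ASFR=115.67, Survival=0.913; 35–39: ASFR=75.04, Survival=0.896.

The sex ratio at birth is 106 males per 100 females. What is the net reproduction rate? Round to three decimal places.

0.756

Proportion female at birth = 100 / (100 + 106) = 0.48544.
Each age group contributes 5 × ASFR × survival:
  15–19: 5 × 6.63/1000 × 0.946 = 0.03136
  20–24: 5 × 35.00/1000 × 0.943 = 0.16503
  25–29: 5 × 107.03/1000 × 0.929 = 0.49715
  30–34: 5 × 115.67/1000 × 0.913 = 0.52803
  35–39: 5 × 75.04/1000 × 0.896 = 0.33618
Sum = 1.55775
NRR = 0.48544 × 1.55775 = 0.75619
With NRR below 1 the population is below replacement fertility.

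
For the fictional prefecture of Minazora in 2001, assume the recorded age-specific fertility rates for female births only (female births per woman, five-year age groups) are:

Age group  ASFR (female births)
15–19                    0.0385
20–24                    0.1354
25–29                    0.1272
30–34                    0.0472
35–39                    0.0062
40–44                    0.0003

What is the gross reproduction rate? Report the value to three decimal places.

Sum of female ASFRs = 0.0385 + 0.1354 + 0.1272 + 0.0472 + 0.0062 + 0.0003 = 0.3548
GRR = 5 × 0.3548 = 1.774

1.774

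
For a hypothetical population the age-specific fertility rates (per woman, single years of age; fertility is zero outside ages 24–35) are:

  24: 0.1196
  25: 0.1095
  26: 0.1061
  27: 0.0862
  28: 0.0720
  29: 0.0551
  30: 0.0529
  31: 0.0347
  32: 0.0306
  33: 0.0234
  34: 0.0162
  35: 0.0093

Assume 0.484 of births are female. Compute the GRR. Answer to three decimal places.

Proportion female at birth = 0.484.
Sum of ASFRs = 0.1196 + 0.1095 + 0.1061 + 0.0862 + 0.0720 + 0.0551 + 0.0529 + 0.0347 + 0.0306 + 0.0234 + 0.0162 + 0.0093 = 0.7156
TFR = 0.7156
GRR = 0.484 × 0.7156 = 0.34635

0.346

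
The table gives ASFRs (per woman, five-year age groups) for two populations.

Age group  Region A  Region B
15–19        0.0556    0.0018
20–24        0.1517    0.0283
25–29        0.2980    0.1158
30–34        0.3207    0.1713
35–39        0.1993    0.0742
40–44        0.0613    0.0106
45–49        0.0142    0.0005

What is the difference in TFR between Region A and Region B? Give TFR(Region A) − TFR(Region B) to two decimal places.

3.49

Region A:
  Sum of ASFRs = 0.0556 + 0.1517 + 0.2980 + 0.3207 + 0.1993 + 0.0613 + 0.0142 = 1.1008
  TFR = 5 × 1.1008 = 5.504
Region B:
  Sum of ASFRs = 0.0018 + 0.0283 + 0.1158 + 0.1713 + 0.0742 + 0.0106 + 0.0005 = 0.4025
  TFR = 5 × 0.4025 = 2.0125
Difference = 5.504 − 2.0125 = 3.4915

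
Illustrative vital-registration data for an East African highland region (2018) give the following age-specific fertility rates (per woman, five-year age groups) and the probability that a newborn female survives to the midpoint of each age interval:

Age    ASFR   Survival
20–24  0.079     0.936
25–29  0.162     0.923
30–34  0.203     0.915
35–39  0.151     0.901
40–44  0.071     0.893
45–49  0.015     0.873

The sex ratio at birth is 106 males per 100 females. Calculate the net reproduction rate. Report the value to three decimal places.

Proportion female at birth = 100 / (100 + 106) = 0.48544.
Weighting each age-specific rate by interval width and survival:
  20–24: 5 × 0.079 × 0.936 = 0.36972
  25–29: 5 × 0.162 × 0.923 = 0.74763
  30–34: 5 × 0.203 × 0.915 = 0.92873
  35–39: 5 × 0.151 × 0.901 = 0.68026
  40–44: 5 × 0.071 × 0.893 = 0.31702
  45–49: 5 × 0.015 × 0.873 = 0.06548
Sum = 3.10884
NRR = 0.48544 × 3.10884 = 1.50916

1.509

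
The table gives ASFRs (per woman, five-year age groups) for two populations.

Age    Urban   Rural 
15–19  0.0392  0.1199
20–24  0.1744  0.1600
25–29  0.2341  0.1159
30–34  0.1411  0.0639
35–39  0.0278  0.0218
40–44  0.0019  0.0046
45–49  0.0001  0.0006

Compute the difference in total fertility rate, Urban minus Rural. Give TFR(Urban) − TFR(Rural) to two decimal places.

0.66

Urban:
  Sum of ASFRs = 0.0392 + 0.1744 + 0.2341 + 0.1411 + 0.0278 + 0.0019 + 0.0001 = 0.6186
  TFR = 5 × 0.6186 = 3.093
Rural:
  Sum of ASFRs = 0.1199 + 0.1600 + 0.1159 + 0.0639 + 0.0218 + 0.0046 + 0.0006 = 0.4867
  TFR = 5 × 0.4867 = 2.4335
Difference = 3.093 − 2.4335 = 0.6595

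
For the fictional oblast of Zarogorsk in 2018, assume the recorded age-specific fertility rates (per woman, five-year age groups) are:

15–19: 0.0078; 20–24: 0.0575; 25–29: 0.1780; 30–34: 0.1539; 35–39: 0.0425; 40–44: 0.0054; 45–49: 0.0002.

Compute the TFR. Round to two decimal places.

Sum of ASFRs = 0.0078 + 0.0575 + 0.1780 + 0.1539 + 0.0425 + 0.0054 + 0.0002 = 0.4453
TFR = 5 × 0.4453 = 2.2265

2.23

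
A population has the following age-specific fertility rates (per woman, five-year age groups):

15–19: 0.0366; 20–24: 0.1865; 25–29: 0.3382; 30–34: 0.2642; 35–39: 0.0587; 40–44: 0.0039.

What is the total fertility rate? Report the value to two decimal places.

Sum of ASFRs = 0.0366 + 0.1865 + 0.3382 + 0.2642 + 0.0587 + 0.0039 = 0.8881
TFR = 5 × 0.8881 = 4.4405

4.44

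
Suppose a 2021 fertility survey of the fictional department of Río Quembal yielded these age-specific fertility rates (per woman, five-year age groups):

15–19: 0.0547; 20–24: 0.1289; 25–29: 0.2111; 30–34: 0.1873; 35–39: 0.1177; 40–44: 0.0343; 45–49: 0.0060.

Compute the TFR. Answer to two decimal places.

3.70

Sum of ASFRs = 0.0547 + 0.1289 + 0.2111 + 0.1873 + 0.1177 + 0.0343 + 0.0060 = 0.7400
TFR = 5 × 0.7400 = 3.7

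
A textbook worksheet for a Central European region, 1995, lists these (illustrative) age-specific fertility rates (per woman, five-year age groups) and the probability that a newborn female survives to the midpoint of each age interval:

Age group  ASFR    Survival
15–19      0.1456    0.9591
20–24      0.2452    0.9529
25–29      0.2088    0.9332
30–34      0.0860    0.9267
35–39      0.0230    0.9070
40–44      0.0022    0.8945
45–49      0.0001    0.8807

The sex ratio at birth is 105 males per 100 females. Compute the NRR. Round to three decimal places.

Proportion female at birth = 100 / (100 + 105) = 0.48780.
Each age group contributes 5 × ASFR × survival:
  15–19: 5 × 0.1456 × 0.9591 = 0.69822
  20–24: 5 × 0.2452 × 0.9529 = 1.16826
  25–29: 5 × 0.2088 × 0.9332 = 0.97426
  30–34: 5 × 0.0860 × 0.9267 = 0.39848
  35–39: 5 × 0.0230 × 0.9070 = 0.10431
  40–44: 5 × 0.0022 × 0.8945 = 0.00984
  45–49: 5 × 0.0001 × 0.8807 = 0.00044
Sum = 3.35381
NRR = 0.48780 × 3.35381 = 1.63599

1.636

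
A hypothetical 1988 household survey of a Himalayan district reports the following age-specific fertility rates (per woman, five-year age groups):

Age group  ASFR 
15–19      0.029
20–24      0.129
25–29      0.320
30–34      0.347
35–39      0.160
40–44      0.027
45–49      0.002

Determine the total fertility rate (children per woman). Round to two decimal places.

Sum of ASFRs = 0.029 + 0.129 + 0.320 + 0.347 + 0.160 + 0.027 + 0.002 = 1.014
TFR = 5 × 1.014 = 5.07

5.07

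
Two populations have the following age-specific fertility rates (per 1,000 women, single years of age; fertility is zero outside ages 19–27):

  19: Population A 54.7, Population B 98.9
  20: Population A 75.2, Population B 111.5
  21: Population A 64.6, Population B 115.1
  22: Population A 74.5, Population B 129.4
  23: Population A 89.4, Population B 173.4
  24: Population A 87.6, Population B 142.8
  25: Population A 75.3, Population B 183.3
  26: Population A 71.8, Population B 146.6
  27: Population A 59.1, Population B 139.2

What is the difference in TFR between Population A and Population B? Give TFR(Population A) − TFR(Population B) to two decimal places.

-0.59

Population A:
  Sum of ASFRs = 54.7 + 75.2 + 64.6 + 74.5 + 89.4 + 87.6 + 75.3 + 71.8 + 59.1 = 652.2
  TFR = 652.2 / 1000 = 0.6522
Population B:
  Sum of ASFRs = 98.9 + 111.5 + 115.1 + 129.4 + 173.4 + 142.8 + 183.3 + 146.6 + 139.2 = 1240.2
  TFR = 1240.2 / 1000 = 1.2402
Difference = 0.6522 − 1.2402 = -0.588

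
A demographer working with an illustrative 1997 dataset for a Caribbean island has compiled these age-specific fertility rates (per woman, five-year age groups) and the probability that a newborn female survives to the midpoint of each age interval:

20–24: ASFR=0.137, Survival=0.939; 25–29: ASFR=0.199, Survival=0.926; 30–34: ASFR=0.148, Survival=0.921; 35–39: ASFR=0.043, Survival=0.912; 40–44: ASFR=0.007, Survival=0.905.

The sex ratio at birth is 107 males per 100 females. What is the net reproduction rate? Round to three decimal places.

1.195

Proportion female at birth = 100 / (100 + 107) = 0.48309.
Per-age-group product (5 × ASFR × survival probability):
  20–24: 5 × 0.137 × 0.939 = 0.64322
  25–29: 5 × 0.199 × 0.926 = 0.92137
  30–34: 5 × 0.148 × 0.921 = 0.68154
  35–39: 5 × 0.043 × 0.912 = 0.19608
  40–44: 5 × 0.007 × 0.905 = 0.03168
Sum = 2.47389
NRR = 0.48309 × 2.47389 = 1.19511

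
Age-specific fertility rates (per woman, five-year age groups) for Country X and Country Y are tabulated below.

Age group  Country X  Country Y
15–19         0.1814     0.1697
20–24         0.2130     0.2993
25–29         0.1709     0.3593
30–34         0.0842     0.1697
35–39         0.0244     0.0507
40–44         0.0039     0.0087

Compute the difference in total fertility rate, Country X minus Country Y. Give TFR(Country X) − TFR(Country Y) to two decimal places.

Country X:
  Sum of ASFRs = 0.1814 + 0.2130 + 0.1709 + 0.0842 + 0.0244 + 0.0039 = 0.6778
  TFR = 5 × 0.6778 = 3.389
Country Y:
  Sum of ASFRs = 0.1697 + 0.2993 + 0.3593 + 0.1697 + 0.0507 + 0.0087 = 1.0574
  TFR = 5 × 1.0574 = 5.287
Difference = 3.389 − 5.287 = -1.898

-1.90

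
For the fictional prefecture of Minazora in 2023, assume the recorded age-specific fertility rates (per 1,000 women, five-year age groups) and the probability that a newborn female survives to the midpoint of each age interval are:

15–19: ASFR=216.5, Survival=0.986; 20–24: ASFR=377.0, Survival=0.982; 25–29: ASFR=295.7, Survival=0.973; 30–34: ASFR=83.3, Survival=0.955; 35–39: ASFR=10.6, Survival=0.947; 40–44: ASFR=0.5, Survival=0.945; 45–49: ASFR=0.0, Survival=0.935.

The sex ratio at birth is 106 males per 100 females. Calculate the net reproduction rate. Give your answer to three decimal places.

2.334

Proportion female at birth = 100 / (100 + 106) = 0.48544.
Survival-weighted fertility by age (5·fₓ·Sₓ):
  15–19: 5 × 216.5/1000 × 0.986 = 1.06735
  20–24: 5 × 377.0/1000 × 0.982 = 1.85107
  25–29: 5 × 295.7/1000 × 0.973 = 1.43858
  30–34: 5 × 83.3/1000 × 0.955 = 0.39776
  35–39: 5 × 10.6/1000 × 0.947 = 0.05019
  40–44: 5 × 0.5/1000 × 0.945 = 0.00236
  45–49: 5 × 0.0/1000 × 0.935 = 0.00000
Sum = 4.80731
NRR = 0.48544 × 4.80731 = 2.33366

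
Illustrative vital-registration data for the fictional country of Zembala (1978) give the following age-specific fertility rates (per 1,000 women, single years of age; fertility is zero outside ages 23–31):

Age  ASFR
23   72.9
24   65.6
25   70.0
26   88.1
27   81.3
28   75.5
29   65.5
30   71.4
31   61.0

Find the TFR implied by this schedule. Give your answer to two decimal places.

Sum of ASFRs = 72.9 + 65.6 + 70.0 + 88.1 + 81.3 + 75.5 + 65.5 + 71.4 + 61.0 = 651.3
TFR = 651.3 / 1000 = 0.6513

0.65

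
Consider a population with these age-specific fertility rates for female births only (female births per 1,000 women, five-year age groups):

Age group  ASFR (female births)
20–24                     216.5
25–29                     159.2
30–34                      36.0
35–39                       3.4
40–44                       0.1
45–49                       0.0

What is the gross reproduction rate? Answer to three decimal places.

Sum of female ASFRs = 216.5 + 159.2 + 36.0 + 3.4 + 0.1 + 0.0 = 415.2
GRR = 5 × 415.2 / 1000 = 2.076

2.076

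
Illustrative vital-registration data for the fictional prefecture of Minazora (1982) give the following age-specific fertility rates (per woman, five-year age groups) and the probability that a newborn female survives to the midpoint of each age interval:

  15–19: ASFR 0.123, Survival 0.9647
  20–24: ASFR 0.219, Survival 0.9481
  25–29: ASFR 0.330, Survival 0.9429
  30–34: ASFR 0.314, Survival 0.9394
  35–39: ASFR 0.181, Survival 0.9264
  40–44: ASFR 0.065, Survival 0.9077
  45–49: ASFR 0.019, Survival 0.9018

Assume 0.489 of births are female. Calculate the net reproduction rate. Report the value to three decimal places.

Proportion female at birth = 0.489.
Per-age-group product (5 × ASFR × survival probability):
  15–19: 5 × 0.123 × 0.9647 = 0.59329
  20–24: 5 × 0.219 × 0.9481 = 1.03817
  25–29: 5 × 0.330 × 0.9429 = 1.55579
  30–34: 5 × 0.314 × 0.9394 = 1.47486
  35–39: 5 × 0.181 × 0.9264 = 0.83839
  40–44: 5 × 0.065 × 0.9077 = 0.29500
  45–49: 5 × 0.019 × 0.9018 = 0.08567
Sum = 5.88117
NRR = 0.489 × 5.88117 = 2.87589
With NRR above 1 the population is above replacement fertility.

2.876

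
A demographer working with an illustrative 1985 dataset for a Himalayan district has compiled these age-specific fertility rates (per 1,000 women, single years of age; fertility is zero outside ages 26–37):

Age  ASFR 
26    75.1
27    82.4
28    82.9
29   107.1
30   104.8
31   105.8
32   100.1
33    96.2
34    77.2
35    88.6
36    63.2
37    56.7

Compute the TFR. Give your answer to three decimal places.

Sum of ASFRs = 75.1 + 82.4 + 82.9 + 107.1 + 104.8 + 105.8 + 100.1 + 96.2 + 77.2 + 88.6 + 63.2 + 56.7 = 1040.1
TFR = 1040.1 / 1000 = 1.0401

1.040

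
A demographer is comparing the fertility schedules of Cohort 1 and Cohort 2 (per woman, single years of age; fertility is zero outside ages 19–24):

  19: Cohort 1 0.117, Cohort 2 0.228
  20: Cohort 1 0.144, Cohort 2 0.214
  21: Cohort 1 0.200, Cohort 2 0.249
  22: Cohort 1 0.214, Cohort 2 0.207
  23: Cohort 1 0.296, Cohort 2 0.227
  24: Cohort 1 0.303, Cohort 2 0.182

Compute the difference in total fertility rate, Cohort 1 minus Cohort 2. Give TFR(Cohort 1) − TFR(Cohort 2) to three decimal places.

-0.033

Cohort 1:
  Sum of ASFRs = 0.117 + 0.144 + 0.200 + 0.214 + 0.296 + 0.303 = 1.274
  TFR = 1.274
Cohort 2:
  Sum of ASFRs = 0.228 + 0.214 + 0.249 + 0.207 + 0.227 + 0.182 = 1.307
  TFR = 1.307
Difference = 1.274 − 1.307 = -0.033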